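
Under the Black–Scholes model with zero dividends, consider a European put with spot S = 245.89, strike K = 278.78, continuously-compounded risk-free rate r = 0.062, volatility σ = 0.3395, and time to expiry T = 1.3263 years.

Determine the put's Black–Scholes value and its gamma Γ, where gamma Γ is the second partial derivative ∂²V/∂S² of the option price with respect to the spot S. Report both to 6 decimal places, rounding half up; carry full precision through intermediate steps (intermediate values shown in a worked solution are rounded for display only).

σ√T = 0.3395·√1.3263 = 0.390986
d₁ = (ln(S/K) + (r+σ²/2)T) / (σ√T) = (ln(245.89/278.78) + (0.062+0.3395²/2)·1.3263) / 0.390986 = (-0.125539 + 0.158665) / 0.390986 = 0.084726
d₂ = d₁ − σ√T = 0.084726 − 0.390986 = -0.306259
e^{−rT} = e^{−0.062·1.3263} = 0.921060
N(−d₁) = 0.466239,  N(−d₂) = 0.620296
Put price V = K·e^{−rT}·N(−d₂) − S·N(−d₁) = 159.275337 − 114.643624 = 44.631713
φ(d₁) = (1/√(2π))·e^{−d₁²/2} = 0.397513
Γ = φ(d₁) / (S·σ·√T) = 0.004135

price = 44.631713
Γ = 0.004135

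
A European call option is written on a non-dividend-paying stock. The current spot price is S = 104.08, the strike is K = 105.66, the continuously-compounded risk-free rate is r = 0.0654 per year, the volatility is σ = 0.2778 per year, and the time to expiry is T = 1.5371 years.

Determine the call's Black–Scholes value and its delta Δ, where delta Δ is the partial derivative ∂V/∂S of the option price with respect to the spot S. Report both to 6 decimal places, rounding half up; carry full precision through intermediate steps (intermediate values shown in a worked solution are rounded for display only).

σ√T = 0.2778·√1.5371 = 0.344416
d₁ = (ln(S/K) + (r+σ²/2)T) / (σ√T) = (ln(104.08/105.66) + (0.0654+0.2778²/2)·1.5371) / 0.344416 = (-0.015067 + 0.159838) / 0.344416 = 0.420338
d₂ = d₁ − σ√T = 0.420338 − 0.344416 = 0.075922
e^{−rT} = e^{−0.0654·1.5371} = 0.904361
N(d₁) = 0.662881,  N(d₂) = 0.530259
Call price V = S·N(d₁) − K·e^{−rT}·N(d₂) = 68.992608 − 50.668824 = 18.323785
Δ = N(d₁) = 0.662881

price = 18.323785
Δ = 0.662881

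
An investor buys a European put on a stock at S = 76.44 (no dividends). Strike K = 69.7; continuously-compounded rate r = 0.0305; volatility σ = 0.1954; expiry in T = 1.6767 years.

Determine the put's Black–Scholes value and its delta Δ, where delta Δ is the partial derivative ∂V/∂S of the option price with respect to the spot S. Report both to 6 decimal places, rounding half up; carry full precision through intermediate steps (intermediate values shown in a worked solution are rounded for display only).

price = 3.189484
Δ = -0.244015

σ√T = 0.1954·√1.6767 = 0.253018
d₁ = (ln(S/K) + (r+σ²/2)T) / (σ√T) = (ln(76.44/69.7) + (0.0305+0.1954²/2)·1.6767) / 0.253018 = (0.092306 + 0.083149) / 0.253018 = 0.693445
d₂ = d₁ − σ√T = 0.693445 − 0.253018 = 0.440426
e^{−rT} = e^{−0.0305·1.6767} = 0.950146
N(−d₁) = 0.244015,  N(−d₂) = 0.329814
Put price V = K·e^{−rT}·N(−d₂) − S·N(−d₁) = 21.842010 − 18.652526 = 3.189484
Δ = −N(−d₁) = -0.244015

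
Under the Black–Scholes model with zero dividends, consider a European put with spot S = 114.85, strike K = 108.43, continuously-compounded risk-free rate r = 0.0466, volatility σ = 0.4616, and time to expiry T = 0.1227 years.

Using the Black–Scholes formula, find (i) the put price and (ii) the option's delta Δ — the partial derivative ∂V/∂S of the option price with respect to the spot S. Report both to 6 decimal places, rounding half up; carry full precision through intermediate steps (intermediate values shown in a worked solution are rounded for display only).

σ√T = 0.4616·√0.1227 = 0.161692
d₁ = (ln(S/K) + (r+σ²/2)T) / (σ√T) = (ln(114.85/108.43) + (0.0466+0.4616²/2)·0.1227) / 0.161692 = (0.057522 + 0.018790) / 0.161692 = 0.471960
d₂ = d₁ − σ√T = 0.471960 − 0.161692 = 0.310268
e^{−rT} = e^{−0.0466·0.1227} = 0.994298
N(−d₁) = 0.318478,  N(−d₂) = 0.378179
Put price V = K·e^{−rT}·N(−d₂) − S·N(−d₁) = 40.772103 − 36.577162 = 4.194941
Δ = −N(−d₁) = -0.318478

price = 4.194941
Δ = -0.318478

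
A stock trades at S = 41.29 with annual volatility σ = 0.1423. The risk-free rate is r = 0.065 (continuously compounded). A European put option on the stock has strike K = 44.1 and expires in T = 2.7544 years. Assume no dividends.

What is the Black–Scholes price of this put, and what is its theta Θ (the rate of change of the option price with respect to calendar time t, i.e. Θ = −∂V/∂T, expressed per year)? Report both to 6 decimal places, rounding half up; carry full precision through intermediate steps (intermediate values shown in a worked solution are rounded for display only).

price = 1.875573
Θ = 0.269527

σ√T = 0.1423·√2.7544 = 0.236167
d₁ = (ln(S/K) + (r+σ²/2)T) / (σ√T) = (ln(41.29/44.1) + (0.065+0.1423²/2)·2.7544) / 0.236167 = (-0.065839 + 0.206923) / 0.236167 = 0.597391
d₂ = d₁ − σ√T = 0.597391 − 0.236167 = 0.361225
e^{−rT} = e^{−0.065·2.7544} = 0.836076
N(−d₁) = 0.275123,  N(−d₂) = 0.358966
Put price V = K·e^{−rT}·N(−d₂) − S·N(−d₁) = 13.235403 − 11.359830 = 1.875573
φ(d₁) = (1/√(2π))·e^{−d₁²/2} = 0.333745
Θ = −S·φ(d₁)·σ/(2√T) + r·K·e^{−rT}·N(−d₂) = −0.590774 + 0.860301 = 0.269527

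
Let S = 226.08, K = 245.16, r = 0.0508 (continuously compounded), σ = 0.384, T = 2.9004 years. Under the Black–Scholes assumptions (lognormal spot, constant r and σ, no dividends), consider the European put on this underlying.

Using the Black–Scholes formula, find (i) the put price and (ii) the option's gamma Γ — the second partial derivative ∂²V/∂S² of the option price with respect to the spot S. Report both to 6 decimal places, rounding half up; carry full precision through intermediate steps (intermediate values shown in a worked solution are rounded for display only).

price = 49.114560
Γ = 0.002462

σ√T = 0.384·√2.9004 = 0.653974
d₁ = (ln(S/K) + (r+σ²/2)T) / (σ√T) = (ln(226.08/245.16) + (0.0508+0.384²/2)·2.9004) / 0.653974 = (-0.081022 + 0.361181) / 0.653974 = 0.428395
d₂ = d₁ − σ√T = 0.428395 − 0.653974 = -0.225579
e^{−rT} = e^{−0.0508·2.9004} = 0.863000
N(−d₁) = 0.334182,  N(−d₂) = 0.589235
Put price V = K·e^{−rT}·N(−d₂) − S·N(−d₁) = 124.666393 − 75.551832 = 49.114560
φ(d₁) = (1/√(2π))·e^{−d₁²/2} = 0.363964
Γ = φ(d₁) / (S·σ·√T) = 0.002462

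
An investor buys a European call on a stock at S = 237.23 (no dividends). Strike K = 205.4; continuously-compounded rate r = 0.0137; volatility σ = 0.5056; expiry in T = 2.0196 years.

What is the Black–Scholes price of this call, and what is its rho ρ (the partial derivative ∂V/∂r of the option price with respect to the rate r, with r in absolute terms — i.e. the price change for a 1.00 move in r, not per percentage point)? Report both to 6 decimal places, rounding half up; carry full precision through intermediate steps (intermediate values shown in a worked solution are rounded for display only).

σ√T = 0.5056·√2.0196 = 0.718521
d₁ = (ln(S/K) + (r+σ²/2)T) / (σ√T) = (ln(237.23/205.4) + (0.0137+0.5056²/2)·2.0196) / 0.718521 = (0.144071 + 0.285805) / 0.718521 = 0.598278
d₂ = d₁ − σ√T = 0.598278 − 0.718521 = -0.120243
e^{−rT} = e^{−0.0137·2.0196} = 0.972711
N(d₁) = 0.725173,  N(d₂) = 0.452145
Call price V = S·N(d₁) − K·e^{−rT}·N(d₂) = 172.032772 − 90.336278 = 81.696494
ρ = K·T·e^{−rT}·N(d₂) = 182.443147

price = 81.696494
ρ = 182.443147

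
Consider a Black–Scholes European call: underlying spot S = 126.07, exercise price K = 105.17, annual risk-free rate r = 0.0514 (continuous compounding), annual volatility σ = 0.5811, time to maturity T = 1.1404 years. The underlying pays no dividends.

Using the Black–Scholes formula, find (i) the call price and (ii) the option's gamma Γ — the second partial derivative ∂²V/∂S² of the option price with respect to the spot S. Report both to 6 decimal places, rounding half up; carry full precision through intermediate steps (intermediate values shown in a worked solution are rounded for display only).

σ√T = 0.5811·√1.1404 = 0.620554
d₁ = (ln(S/K) + (r+σ²/2)T) / (σ√T) = (ln(126.07/105.17) + (0.0514+0.5811²/2)·1.1404) / 0.620554 = (0.181259 + 0.251160) / 0.620554 = 0.696828
d₂ = d₁ − σ√T = 0.696828 − 0.620554 = 0.076274
e^{−rT} = e^{−0.0514·1.1404} = 0.943068
N(d₁) = 0.757045,  N(d₂) = 0.530400
Call price V = S·N(d₁) − K·e^{−rT}·N(d₂) = 95.440637 − 52.606347 = 42.834290
φ(d₁) = (1/√(2π))·e^{−d₁²/2} = 0.312946
Γ = φ(d₁) / (S·σ·√T) = 0.004000

price = 42.834290
Γ = 0.004000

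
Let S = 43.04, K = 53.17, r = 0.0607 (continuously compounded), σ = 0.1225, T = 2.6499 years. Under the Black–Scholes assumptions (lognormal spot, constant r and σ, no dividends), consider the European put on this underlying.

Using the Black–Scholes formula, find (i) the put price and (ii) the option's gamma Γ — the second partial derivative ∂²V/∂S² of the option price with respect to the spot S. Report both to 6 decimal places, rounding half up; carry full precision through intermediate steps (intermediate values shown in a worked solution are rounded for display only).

price = 4.733431
Γ = 0.045937

σ√T = 0.1225·√2.6499 = 0.199412
d₁ = (ln(S/K) + (r+σ²/2)T) / (σ√T) = (ln(43.04/53.17) + (0.0607+0.1225²/2)·2.6499) / 0.199412 = (-0.211364 + 0.180731) / 0.199412 = -0.153617
d₂ = d₁ − σ√T = -0.153617 − 0.199412 = -0.353028
e^{−rT} = e^{−0.0607·2.6499} = 0.851421
N(−d₁) = 0.561044,  N(−d₂) = 0.637966
Put price V = K·e^{−rT}·N(−d₂) − S·N(−d₁) = 28.880763 − 24.147332 = 4.733431
φ(d₁) = (1/√(2π))·e^{−d₁²/2} = 0.394263
Γ = φ(d₁) / (S·σ·√T) = 0.045937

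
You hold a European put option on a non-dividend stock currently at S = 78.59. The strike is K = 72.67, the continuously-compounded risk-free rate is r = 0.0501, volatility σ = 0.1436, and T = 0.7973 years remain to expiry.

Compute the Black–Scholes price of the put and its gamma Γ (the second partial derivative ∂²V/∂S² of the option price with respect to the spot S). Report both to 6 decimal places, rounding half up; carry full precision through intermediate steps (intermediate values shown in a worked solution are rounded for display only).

σ√T = 0.1436·√0.7973 = 0.128223
d₁ = (ln(S/K) + (r+σ²/2)T) / (σ√T) = (ln(78.59/72.67) + (0.0501+0.1436²/2)·0.7973) / 0.128223 = (0.078316 + 0.048165) / 0.128223 = 0.986416
d₂ = d₁ − σ√T = 0.986416 − 0.128223 = 0.858194
e^{−rT} = e^{−0.0501·0.7973} = 0.960843
N(−d₁) = 0.161964,  N(−d₂) = 0.195393
Put price V = K·e^{−rT}·N(−d₂) − S·N(−d₁) = 13.643189 − 12.728782 = 0.914407
φ(d₁) = (1/√(2π))·e^{−d₁²/2} = 0.245257
Γ = φ(d₁) / (S·σ·√T) = 0.024338

price = 0.914407
Γ = 0.024338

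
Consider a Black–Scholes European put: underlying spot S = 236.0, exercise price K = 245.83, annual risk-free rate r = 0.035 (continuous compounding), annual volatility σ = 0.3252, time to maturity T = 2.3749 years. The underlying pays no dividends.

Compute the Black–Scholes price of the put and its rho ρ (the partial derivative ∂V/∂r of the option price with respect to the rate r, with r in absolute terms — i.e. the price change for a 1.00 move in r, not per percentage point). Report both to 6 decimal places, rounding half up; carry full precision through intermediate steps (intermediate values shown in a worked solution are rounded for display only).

price = 40.998299
ρ = -304.075677

σ√T = 0.3252·√2.3749 = 0.501156
d₁ = (ln(S/K) + (r+σ²/2)T) / (σ√T) = (ln(236.0/245.83) + (0.035+0.3252²/2)·2.3749) / 0.501156 = (-0.040808 + 0.208700) / 0.501156 = 0.335009
d₂ = d₁ − σ√T = 0.335009 − 0.501156 = -0.166147
e^{−rT} = e^{−0.035·2.3749} = 0.920239
N(−d₁) = 0.368809,  N(−d₂) = 0.565979
Put price V = K·e^{−rT}·N(−d₂) − S·N(−d₁) = 128.037255 − 87.038957 = 40.998299
ρ = −K·T·e^{−rT}·N(−d₂) = -304.075677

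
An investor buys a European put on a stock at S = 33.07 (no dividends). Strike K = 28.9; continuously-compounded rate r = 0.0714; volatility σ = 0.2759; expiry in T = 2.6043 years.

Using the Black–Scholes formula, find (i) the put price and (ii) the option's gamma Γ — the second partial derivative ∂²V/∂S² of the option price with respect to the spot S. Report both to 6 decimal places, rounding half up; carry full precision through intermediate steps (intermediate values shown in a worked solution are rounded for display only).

σ√T = 0.2759·√2.6043 = 0.445243
d₁ = (ln(S/K) + (r+σ²/2)T) / (σ√T) = (ln(33.07/28.9) + (0.0714+0.2759²/2)·2.6043) / 0.445243 = (0.134785 + 0.285068) / 0.445243 = 0.942974
d₂ = d₁ − σ√T = 0.942974 − 0.445243 = 0.497731
e^{−rT} = e^{−0.0714·2.6043} = 0.830318
N(−d₁) = 0.172847,  N(−d₂) = 0.309337
Put price V = K·e^{−rT}·N(−d₂) − S·N(−d₁) = 7.422903 − 5.716054 = 1.706849
φ(d₁) = (1/√(2π))·e^{−d₁²/2} = 0.255754
Γ = φ(d₁) / (S·σ·√T) = 0.017370

price = 1.706849
Γ = 0.017370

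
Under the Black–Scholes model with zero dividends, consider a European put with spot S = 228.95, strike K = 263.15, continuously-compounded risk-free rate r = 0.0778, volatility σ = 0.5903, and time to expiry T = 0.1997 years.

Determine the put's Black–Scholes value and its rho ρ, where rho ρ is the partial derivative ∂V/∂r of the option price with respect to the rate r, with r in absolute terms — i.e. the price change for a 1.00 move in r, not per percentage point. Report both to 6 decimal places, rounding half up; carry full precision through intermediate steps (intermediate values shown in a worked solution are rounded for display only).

price = 43.421382
ρ = -37.563980

σ√T = 0.5903·√0.1997 = 0.263792
d₁ = (ln(S/K) + (r+σ²/2)T) / (σ√T) = (ln(228.95/263.15) + (0.0778+0.5903²/2)·0.1997) / 0.263792 = (-0.139221 + 0.050330) / 0.263792 = -0.336973
d₂ = d₁ − σ√T = -0.336973 − 0.263792 = -0.600765
e^{−rT} = e^{−0.0778·0.1997} = 0.984583
N(−d₁) = 0.631931,  N(−d₂) = 0.726002
Put price V = K·e^{−rT}·N(−d₂) − S·N(−d₁) = 188.102053 − 144.680672 = 43.421382
ρ = −K·T·e^{−rT}·N(−d₂) = -37.563980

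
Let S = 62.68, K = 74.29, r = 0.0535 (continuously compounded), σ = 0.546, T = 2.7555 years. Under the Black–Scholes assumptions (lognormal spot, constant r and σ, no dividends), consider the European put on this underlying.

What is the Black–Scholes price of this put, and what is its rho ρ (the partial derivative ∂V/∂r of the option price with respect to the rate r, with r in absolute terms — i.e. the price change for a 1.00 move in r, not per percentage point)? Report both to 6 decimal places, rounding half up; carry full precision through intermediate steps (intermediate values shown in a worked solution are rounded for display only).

σ√T = 0.546·√2.7555 = 0.906344
d₁ = (ln(S/K) + (r+σ²/2)T) / (σ√T) = (ln(62.68/74.29) + (0.0535+0.546²/2)·2.7555) / 0.906344 = (-0.169934 + 0.558149) / 0.906344 = 0.428331
d₂ = d₁ − σ√T = 0.428331 − 0.906344 = -0.478013
e^{−rT} = e^{−0.0535·2.7555} = 0.862932
N(−d₁) = 0.334205,  N(−d₂) = 0.683680
Put price V = K·e^{−rT}·N(−d₂) − S·N(−d₁) = 43.828799 − 20.947984 = 22.880814
ρ = −K·T·e^{−rT}·N(−d₂) = -120.770254

price = 22.880814
ρ = -120.770254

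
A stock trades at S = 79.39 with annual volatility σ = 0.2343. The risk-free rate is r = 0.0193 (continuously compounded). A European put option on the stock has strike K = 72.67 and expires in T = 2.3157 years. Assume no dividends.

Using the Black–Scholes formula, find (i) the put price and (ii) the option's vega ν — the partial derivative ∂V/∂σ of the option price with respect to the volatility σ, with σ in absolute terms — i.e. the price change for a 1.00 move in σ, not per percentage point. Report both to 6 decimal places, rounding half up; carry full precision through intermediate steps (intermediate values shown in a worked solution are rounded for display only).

σ√T = 0.2343·√2.3157 = 0.356544
d₁ = (ln(S/K) + (r+σ²/2)T) / (σ√T) = (ln(79.39/72.67) + (0.0193+0.2343²/2)·2.3157) / 0.356544 = (0.088444 + 0.108255) / 0.356544 = 0.551681
d₂ = d₁ − σ√T = 0.551681 − 0.356544 = 0.195137
e^{−rT} = e^{−0.0193·2.3157} = 0.956291
N(−d₁) = 0.290583,  N(−d₂) = 0.422643
Put price V = K·e^{−rT}·N(−d₂) − S·N(−d₁) = 29.371009 − 23.069422 = 6.301587
φ(d₁) = (1/√(2π))·e^{−d₁²/2} = 0.342626
ν = S·φ(d₁)·√T = 41.393089

price = 6.301587
ν = 41.393089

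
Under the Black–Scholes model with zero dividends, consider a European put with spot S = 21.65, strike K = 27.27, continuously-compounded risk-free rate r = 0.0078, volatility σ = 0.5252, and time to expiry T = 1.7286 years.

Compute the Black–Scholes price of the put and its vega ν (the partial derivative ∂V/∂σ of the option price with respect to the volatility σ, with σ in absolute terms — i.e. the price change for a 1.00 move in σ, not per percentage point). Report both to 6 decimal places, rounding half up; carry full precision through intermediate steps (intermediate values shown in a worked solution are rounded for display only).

σ√T = 0.5252·√1.7286 = 0.690513
d₁ = (ln(S/K) + (r+σ²/2)T) / (σ√T) = (ln(21.65/27.27) + (0.0078+0.5252²/2)·1.7286) / 0.690513 = (-0.230782 + 0.251887) / 0.690513 = 0.030565
d₂ = d₁ − σ√T = 0.030565 − 0.690513 = -0.659948
e^{−rT} = e^{−0.0078·1.7286} = 0.986607
N(−d₁) = 0.487808,  N(−d₂) = 0.745356
Put price V = K·e^{−rT}·N(−d₂) − S·N(−d₁) = 20.053654 − 10.561048 = 9.492606
φ(d₁) = (1/√(2π))·e^{−d₁²/2} = 0.398756
ν = S·φ(d₁)·√T = 11.350431

price = 9.492606
ν = 11.350431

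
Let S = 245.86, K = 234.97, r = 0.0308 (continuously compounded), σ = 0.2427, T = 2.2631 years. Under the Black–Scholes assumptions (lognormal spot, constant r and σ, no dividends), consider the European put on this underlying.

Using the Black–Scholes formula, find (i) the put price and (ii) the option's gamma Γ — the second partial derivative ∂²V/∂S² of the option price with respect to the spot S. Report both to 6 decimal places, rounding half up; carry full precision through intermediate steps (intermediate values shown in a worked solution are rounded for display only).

σ√T = 0.2427·√2.2631 = 0.365108
d₁ = (ln(S/K) + (r+σ²/2)T) / (σ√T) = (ln(245.86/234.97) + (0.0308+0.2427²/2)·2.2631) / 0.365108 = (0.045304 + 0.136355) / 0.365108 = 0.497551
d₂ = d₁ − σ√T = 0.497551 − 0.365108 = 0.132443
e^{−rT} = e^{−0.0308·2.2631} = 0.932670
N(−d₁) = 0.309400,  N(−d₂) = 0.447317
Put price V = K·e^{−rT}·N(−d₂) − S·N(−d₁) = 98.029343 − 76.069165 = 21.960179
φ(d₁) = (1/√(2π))·e^{−d₁²/2} = 0.352496
Γ = φ(d₁) / (S·σ·√T) = 0.003927

price = 21.960179
Γ = 0.003927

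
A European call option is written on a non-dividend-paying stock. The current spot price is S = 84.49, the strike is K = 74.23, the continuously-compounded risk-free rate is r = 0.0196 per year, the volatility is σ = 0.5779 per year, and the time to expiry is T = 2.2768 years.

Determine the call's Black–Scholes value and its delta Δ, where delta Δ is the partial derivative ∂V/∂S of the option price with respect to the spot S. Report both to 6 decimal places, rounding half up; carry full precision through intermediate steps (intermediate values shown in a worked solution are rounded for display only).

σ√T = 0.5779·√2.2768 = 0.871997
d₁ = (ln(S/K) + (r+σ²/2)T) / (σ√T) = (ln(84.49/74.23) + (0.0196+0.5779²/2)·2.2768) / 0.871997 = (0.129465 + 0.424815) / 0.871997 = 0.635644
d₂ = d₁ − σ√T = 0.635644 − 0.871997 = -0.236353
e^{−rT} = e^{−0.0196·2.2768} = 0.956356
N(d₁) = 0.737496,  N(d₂) = 0.406579
Call price V = S·N(d₁) − K·e^{−rT}·N(d₂) = 62.311013 − 28.863176 = 33.447837
Δ = N(d₁) = 0.737496

price = 33.447837
Δ = 0.737496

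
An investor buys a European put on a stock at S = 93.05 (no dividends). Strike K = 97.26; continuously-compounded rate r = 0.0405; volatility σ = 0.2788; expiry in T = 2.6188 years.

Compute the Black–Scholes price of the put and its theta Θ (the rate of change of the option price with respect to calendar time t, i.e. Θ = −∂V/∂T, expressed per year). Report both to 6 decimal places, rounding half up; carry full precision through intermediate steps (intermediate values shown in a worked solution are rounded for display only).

σ√T = 0.2788·√2.6188 = 0.451174
d₁ = (ln(S/K) + (r+σ²/2)T) / (σ√T) = (ln(93.05/97.26) + (0.0405+0.2788²/2)·2.6188) / 0.451174 = (-0.044251 + 0.207840) / 0.451174 = 0.362586
d₂ = d₁ − σ√T = 0.362586 − 0.451174 = -0.088587
e^{−rT} = e^{−0.0405·2.6188} = 0.899369
N(−d₁) = 0.358457,  N(−d₂) = 0.535295
Put price V = K·e^{−rT}·N(−d₂) − S·N(−d₁) = 46.823693 − 33.354418 = 13.469275
φ(d₁) = (1/√(2π))·e^{−d₁²/2} = 0.373561
Θ = −S·φ(d₁)·σ/(2√T) + r·K·e^{−rT}·N(−d₂) = −2.994263 + 1.896360 = -1.097903

price = 13.469275
Θ = -1.097903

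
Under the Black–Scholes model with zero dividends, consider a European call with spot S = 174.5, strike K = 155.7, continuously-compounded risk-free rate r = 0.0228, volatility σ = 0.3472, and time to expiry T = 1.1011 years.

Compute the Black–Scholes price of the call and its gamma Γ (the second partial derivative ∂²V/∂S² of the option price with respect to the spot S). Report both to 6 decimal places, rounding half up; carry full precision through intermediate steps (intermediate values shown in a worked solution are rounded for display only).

price = 36.592028
Γ = 0.005353

σ√T = 0.3472·√1.1011 = 0.364328
d₁ = (ln(S/K) + (r+σ²/2)T) / (σ√T) = (ln(174.5/155.7) + (0.0228+0.3472²/2)·1.1011) / 0.364328 = (0.113994 + 0.091473) / 0.364328 = 0.563959
d₂ = d₁ − σ√T = 0.563959 − 0.364328 = 0.199631
e^{−rT} = e^{−0.0228·1.1011} = 0.975207
N(d₁) = 0.713609,  N(d₂) = 0.579115
Call price V = S·N(d₁) − K·e^{−rT}·N(d₂) = 124.524774 − 87.932746 = 36.592028
φ(d₁) = (1/√(2π))·e^{−d₁²/2} = 0.340288
Γ = φ(d₁) / (S·σ·√T) = 0.005353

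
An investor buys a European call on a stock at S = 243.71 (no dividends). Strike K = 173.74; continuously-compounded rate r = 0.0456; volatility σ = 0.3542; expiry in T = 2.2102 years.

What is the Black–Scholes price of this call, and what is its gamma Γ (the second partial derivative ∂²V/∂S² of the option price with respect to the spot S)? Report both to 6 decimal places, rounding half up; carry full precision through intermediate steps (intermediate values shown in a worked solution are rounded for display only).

price = 98.046658
Γ = 0.001702

σ√T = 0.3542·√2.2102 = 0.526580
d₁ = (ln(S/K) + (r+σ²/2)T) / (σ√T) = (ln(243.71/173.74) + (0.0456+0.3542²/2)·2.2102) / 0.526580 = (0.338419 + 0.239428) / 0.526580 = 1.097359
d₂ = d₁ − σ√T = 1.097359 − 0.526580 = 0.570779
e^{−rT} = e^{−0.0456·2.2102} = 0.904127
N(d₁) = 0.863758,  N(d₂) = 0.715925
Call price V = S·N(d₁) − K·e^{−rT}·N(d₂) = 210.506417 − 112.459759 = 98.046658
φ(d₁) = (1/√(2π))·e^{−d₁²/2} = 0.218485
Γ = φ(d₁) / (S·σ·√T) = 0.001702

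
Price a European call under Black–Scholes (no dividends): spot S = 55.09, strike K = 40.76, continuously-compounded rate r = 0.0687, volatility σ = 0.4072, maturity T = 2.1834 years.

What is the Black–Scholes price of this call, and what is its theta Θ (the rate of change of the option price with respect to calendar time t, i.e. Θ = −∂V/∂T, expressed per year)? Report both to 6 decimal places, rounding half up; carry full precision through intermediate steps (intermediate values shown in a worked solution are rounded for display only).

price = 23.387825
Θ = -3.366289

σ√T = 0.4072·√2.1834 = 0.601692
d₁ = (ln(S/K) + (r+σ²/2)T) / (σ√T) = (ln(55.09/40.76) + (0.0687+0.4072²/2)·2.1834) / 0.601692 = (0.301267 + 0.331016) / 0.601692 = 1.050842
d₂ = d₁ − σ√T = 1.050842 − 0.601692 = 0.449150
e^{−rT} = e^{−0.0687·2.1834} = 0.860708
N(d₁) = 0.853334,  N(d₂) = 0.673338
Call price V = S·N(d₁) − K·e^{−rT}·N(d₂) = 47.010190 − 23.622365 = 23.387825
φ(d₁) = (1/√(2π))·e^{−d₁²/2} = 0.229679
Θ = −S·φ(d₁)·σ/(2√T) − r·K·e^{−rT}·N(d₂) = −1.743432 − 1.622856 = -3.366289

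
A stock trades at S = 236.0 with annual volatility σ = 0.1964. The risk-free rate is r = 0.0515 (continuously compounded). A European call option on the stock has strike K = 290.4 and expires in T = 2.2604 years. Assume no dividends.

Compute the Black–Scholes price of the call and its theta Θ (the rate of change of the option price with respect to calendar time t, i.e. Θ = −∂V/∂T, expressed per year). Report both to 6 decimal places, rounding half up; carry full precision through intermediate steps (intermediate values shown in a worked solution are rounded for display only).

price = 19.132586
Θ = -10.387023

σ√T = 0.1964·√2.2604 = 0.295280
d₁ = (ln(S/K) + (r+σ²/2)T) / (σ√T) = (ln(236.0/290.4) + (0.0515+0.1964²/2)·2.2604) / 0.295280 = (-0.207427 + 0.160006) / 0.295280 = -0.160599
d₂ = d₁ − σ√T = -0.160599 − 0.295280 = -0.455879
e^{−rT} = e^{−0.0515·2.2604} = 0.890110
N(d₁) = 0.436205,  N(d₂) = 0.324238
Call price V = S·N(d₁) − K·e^{−rT}·N(d₂) = 102.944280 − 83.811694 = 19.132586
φ(d₁) = (1/√(2π))·e^{−d₁²/2} = 0.393831
Θ = −S·φ(d₁)·σ/(2√T) − r·K·e^{−rT}·N(d₂) = −6.070720 − 4.316302 = -10.387023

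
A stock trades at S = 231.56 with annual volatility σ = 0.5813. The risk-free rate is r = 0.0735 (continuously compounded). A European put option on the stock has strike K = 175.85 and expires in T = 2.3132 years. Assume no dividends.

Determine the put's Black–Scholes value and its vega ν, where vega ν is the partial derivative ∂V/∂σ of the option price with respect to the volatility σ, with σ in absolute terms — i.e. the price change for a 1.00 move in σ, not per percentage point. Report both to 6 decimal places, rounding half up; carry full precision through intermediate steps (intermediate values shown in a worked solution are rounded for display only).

σ√T = 0.5813·√2.3132 = 0.884111
d₁ = (ln(S/K) + (r+σ²/2)T) / (σ√T) = (ln(231.56/175.85) + (0.0735+0.5813²/2)·2.3132) / 0.884111 = (0.275208 + 0.560847) / 0.884111 = 0.945644
d₂ = d₁ − σ√T = 0.945644 − 0.884111 = 0.061532
e^{−rT} = e^{−0.0735·2.3132} = 0.843648
N(−d₁) = 0.172165,  N(−d₂) = 0.475468
Put price V = K·e^{−rT}·N(−d₂) − S·N(−d₁) = 70.538214 − 39.866569 = 30.671645
φ(d₁) = (1/√(2π))·e^{−d₁²/2} = 0.255110
ν = S·φ(d₁)·√T = 89.845850

price = 30.671645
ν = 89.845850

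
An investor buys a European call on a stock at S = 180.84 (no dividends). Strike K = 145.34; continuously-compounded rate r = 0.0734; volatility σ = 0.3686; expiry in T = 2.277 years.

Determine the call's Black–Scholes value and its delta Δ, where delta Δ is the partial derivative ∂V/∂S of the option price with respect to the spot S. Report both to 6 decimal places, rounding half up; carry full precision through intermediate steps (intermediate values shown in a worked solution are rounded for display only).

price = 69.596010
Δ = 0.834349

σ√T = 0.3686·√2.277 = 0.556208
d₁ = (ln(S/K) + (r+σ²/2)T) / (σ√T) = (ln(180.84/145.34) + (0.0734+0.3686²/2)·2.277) / 0.556208 = (0.218537 + 0.321815) / 0.556208 = 0.971494
d₂ = d₁ − σ√T = 0.971494 − 0.556208 = 0.415286
e^{−rT} = e^{−0.0734·2.277} = 0.846088
N(d₁) = 0.834349,  N(d₂) = 0.661034
Call price V = S·N(d₁) − K·e^{−rT}·N(d₂) = 150.883624 − 81.287614 = 69.596010
Δ = N(d₁) = 0.834349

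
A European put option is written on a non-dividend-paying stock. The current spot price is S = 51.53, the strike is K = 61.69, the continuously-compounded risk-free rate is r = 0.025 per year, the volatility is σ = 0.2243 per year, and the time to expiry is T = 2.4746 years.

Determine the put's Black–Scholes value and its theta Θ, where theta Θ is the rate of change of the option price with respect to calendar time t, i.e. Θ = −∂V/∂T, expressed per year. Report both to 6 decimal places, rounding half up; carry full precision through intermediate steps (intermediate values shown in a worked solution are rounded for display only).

σ√T = 0.2243·√2.4746 = 0.352843
d₁ = (ln(S/K) + (r+σ²/2)T) / (σ√T) = (ln(51.53/61.69) + (0.025+0.2243²/2)·2.4746) / 0.352843 = (-0.179958 + 0.124114) / 0.352843 = -0.158267
d₂ = d₁ − σ√T = -0.158267 − 0.352843 = -0.511110
e^{−rT} = e^{−0.025·2.4746} = 0.940010
N(−d₁) = 0.562877,  N(−d₂) = 0.695363
Put price V = K·e^{−rT}·N(−d₂) − S·N(−d₁) = 40.323554 − 29.005045 = 11.318509
φ(d₁) = (1/√(2π))·e^{−d₁²/2} = 0.393977
Θ = −S·φ(d₁)·σ/(2√T) + r·K·e^{−rT}·N(−d₂) = −1.447364 + 1.008089 = -0.439275

price = 11.318509
Θ = -0.439275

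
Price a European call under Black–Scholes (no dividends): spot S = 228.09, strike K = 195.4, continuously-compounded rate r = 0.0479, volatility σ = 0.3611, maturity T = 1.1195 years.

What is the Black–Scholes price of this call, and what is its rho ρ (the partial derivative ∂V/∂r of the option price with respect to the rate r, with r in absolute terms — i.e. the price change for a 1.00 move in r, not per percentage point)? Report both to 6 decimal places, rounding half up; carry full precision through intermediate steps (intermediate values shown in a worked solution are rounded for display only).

σ√T = 0.3611·√1.1195 = 0.382067
d₁ = (ln(S/K) + (r+σ²/2)T) / (σ√T) = (ln(228.09/195.4) + (0.0479+0.3611²/2)·1.1195) / 0.382067 = (0.154692 + 0.126612) / 0.382067 = 0.736267
d₂ = d₁ − σ√T = 0.736267 − 0.382067 = 0.354200
e^{−rT} = e^{−0.0479·1.1195} = 0.947788
N(d₁) = 0.769216,  N(d₂) = 0.638405
Call price V = S·N(d₁) − K·e^{−rT}·N(d₂) = 175.450428 − 118.231298 = 57.219129
ρ = K·T·e^{−rT}·N(d₂) = 132.359939

price = 57.219129
ρ = 132.359939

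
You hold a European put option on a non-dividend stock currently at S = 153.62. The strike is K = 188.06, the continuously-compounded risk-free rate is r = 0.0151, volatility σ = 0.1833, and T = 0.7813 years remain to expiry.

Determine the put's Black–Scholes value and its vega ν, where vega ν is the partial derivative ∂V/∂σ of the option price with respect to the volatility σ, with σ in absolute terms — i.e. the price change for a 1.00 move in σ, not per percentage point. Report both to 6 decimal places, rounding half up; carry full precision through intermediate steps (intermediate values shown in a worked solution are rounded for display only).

price = 33.845006
ν = 29.755627

σ√T = 0.1833·√0.7813 = 0.162021
d₁ = (ln(S/K) + (r+σ²/2)T) / (σ√T) = (ln(153.62/188.06) + (0.0151+0.1833²/2)·0.7813) / 0.162021 = (-0.202279 + 0.024923) / 0.162021 = -1.094648
d₂ = d₁ − σ√T = -1.094648 − 0.162021 = -1.256669
e^{−rT} = e^{−0.0151·0.7813} = 0.988272
N(−d₁) = 0.863165,  N(−d₂) = 0.895563
Put price V = K·e^{−rT}·N(−d₂) − S·N(−d₁) = 166.444349 − 132.599342 = 33.845006
φ(d₁) = (1/√(2π))·e^{−d₁²/2} = 0.219135
ν = S·φ(d₁)·√T = 29.755627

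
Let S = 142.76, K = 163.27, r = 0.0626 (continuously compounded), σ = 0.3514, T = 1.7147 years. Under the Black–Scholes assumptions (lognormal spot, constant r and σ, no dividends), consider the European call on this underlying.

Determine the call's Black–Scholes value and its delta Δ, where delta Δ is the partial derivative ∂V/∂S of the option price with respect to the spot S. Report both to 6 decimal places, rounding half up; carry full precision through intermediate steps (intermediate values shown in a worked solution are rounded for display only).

σ√T = 0.3514·√1.7147 = 0.460146
d₁ = (ln(S/K) + (r+σ²/2)T) / (σ√T) = (ln(142.76/163.27) + (0.0626+0.3514²/2)·1.7147) / 0.460146 = (-0.134240 + 0.213207) / 0.460146 = 0.171613
d₂ = d₁ − σ√T = 0.171613 − 0.460146 = -0.288533
e^{−rT} = e^{−0.0626·1.7147} = 0.898220
N(d₁) = 0.568129,  N(d₂) = 0.386469
Call price V = S·N(d₁) − K·e^{−rT}·N(d₂) = 81.106116 − 56.676651 = 24.429465
Δ = N(d₁) = 0.568129

price = 24.429465
Δ = 0.568129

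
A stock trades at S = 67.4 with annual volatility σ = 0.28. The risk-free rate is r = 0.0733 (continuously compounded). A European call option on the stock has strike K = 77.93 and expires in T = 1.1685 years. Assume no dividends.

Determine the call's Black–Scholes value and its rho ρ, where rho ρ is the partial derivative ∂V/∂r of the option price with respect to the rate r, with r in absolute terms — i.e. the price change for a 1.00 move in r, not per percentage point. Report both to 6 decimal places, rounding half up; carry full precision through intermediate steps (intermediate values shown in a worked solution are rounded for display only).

σ√T = 0.28·√1.1685 = 0.302672
d₁ = (ln(S/K) + (r+σ²/2)T) / (σ√T) = (ln(67.4/77.93) + (0.0733+0.28²/2)·1.1685) / 0.302672 = (-0.145166 + 0.131456) / 0.302672 = -0.045296
d₂ = d₁ − σ√T = -0.045296 − 0.302672 = -0.347968
e^{−rT} = e^{−0.0733·1.1685} = 0.917914
N(d₁) = 0.481936,  N(d₂) = 0.363932
Call price V = S·N(d₁) − K·e^{−rT}·N(d₂) = 32.482476 − 26.033191 = 6.449285
ρ = K·T·e^{−rT}·N(d₂) = 30.419783

price = 6.449285
ρ = 30.419783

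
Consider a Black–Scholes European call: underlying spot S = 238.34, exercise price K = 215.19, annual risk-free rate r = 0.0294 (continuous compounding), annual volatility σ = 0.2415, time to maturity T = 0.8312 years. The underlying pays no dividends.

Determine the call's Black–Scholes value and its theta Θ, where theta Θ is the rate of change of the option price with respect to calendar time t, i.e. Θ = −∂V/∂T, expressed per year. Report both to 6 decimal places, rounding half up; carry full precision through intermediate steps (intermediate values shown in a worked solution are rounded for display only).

price = 36.967584
Θ = -14.150989

σ√T = 0.2415·√0.8312 = 0.220176
d₁ = (ln(S/K) + (r+σ²/2)T) / (σ√T) = (ln(238.34/215.19) + (0.0294+0.2415²/2)·0.8312) / 0.220176 = (0.102177 + 0.048676) / 0.220176 = 0.685147
d₂ = d₁ − σ√T = 0.685147 − 0.220176 = 0.464971
e^{−rT} = e^{−0.0294·0.8312} = 0.975859
N(d₁) = 0.753374,  N(d₂) = 0.679024
Call price V = S·N(d₁) − K·e^{−rT}·N(d₂) = 179.559250 − 142.591666 = 36.967584
φ(d₁) = (1/√(2π))·e^{−d₁²/2} = 0.315483
Θ = −S·φ(d₁)·σ/(2√T) − r·K·e^{−rT}·N(d₂) = −9.958794 − 4.192195 = -14.150989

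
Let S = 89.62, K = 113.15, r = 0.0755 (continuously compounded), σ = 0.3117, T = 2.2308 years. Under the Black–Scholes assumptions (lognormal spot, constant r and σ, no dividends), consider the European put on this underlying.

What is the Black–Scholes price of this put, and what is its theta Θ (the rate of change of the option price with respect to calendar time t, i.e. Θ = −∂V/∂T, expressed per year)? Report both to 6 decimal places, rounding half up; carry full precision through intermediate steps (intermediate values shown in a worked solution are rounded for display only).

σ√T = 0.3117·√2.2308 = 0.465551
d₁ = (ln(S/K) + (r+σ²/2)T) / (σ√T) = (ln(89.62/113.15) + (0.0755+0.3117²/2)·2.2308) / 0.465551 = (-0.233136 + 0.276794) / 0.465551 = 0.093778
d₂ = d₁ − σ√T = 0.093778 − 0.465551 = -0.371773
e^{−rT} = e^{−0.0755·2.2308} = 0.844994
N(−d₁) = 0.462643,  N(−d₂) = 0.644969
Put price V = K·e^{−rT}·N(−d₂) − S·N(−d₁) = 61.666207 − 41.462051 = 20.204156
φ(d₁) = (1/√(2π))·e^{−d₁²/2} = 0.397192
Θ = −S·φ(d₁)·σ/(2√T) + r·K·e^{−rT}·N(−d₂) = −3.714342 + 4.655799 = 0.941457

price = 20.204156
Θ = 0.941457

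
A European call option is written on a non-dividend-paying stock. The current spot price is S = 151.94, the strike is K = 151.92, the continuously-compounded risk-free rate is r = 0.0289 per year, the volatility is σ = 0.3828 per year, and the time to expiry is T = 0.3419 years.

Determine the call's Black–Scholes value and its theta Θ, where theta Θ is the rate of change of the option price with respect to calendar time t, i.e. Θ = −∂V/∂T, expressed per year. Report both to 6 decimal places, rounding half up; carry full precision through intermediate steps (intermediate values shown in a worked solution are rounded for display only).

price = 14.242185
Θ = -21.656778

σ√T = 0.3828·√0.3419 = 0.223832
d₁ = (ln(S/K) + (r+σ²/2)T) / (σ√T) = (ln(151.94/151.92) + (0.0289+0.3828²/2)·0.3419) / 0.223832 = (0.000132 + 0.034931) / 0.223832 = 0.156648
d₂ = d₁ − σ√T = 0.156648 − 0.223832 = -0.067183
e^{−rT} = e^{−0.0289·0.3419} = 0.990168
N(d₁) = 0.562239,  N(d₂) = 0.473218
Call price V = S·N(d₁) − K·e^{−rT}·N(d₂) = 85.426592 − 71.184408 = 14.242185
φ(d₁) = (1/√(2π))·e^{−d₁²/2} = 0.394077
Θ = −S·φ(d₁)·σ/(2√T) − r·K·e^{−rT}·N(d₂) = −19.599548 − 2.057229 = -21.656778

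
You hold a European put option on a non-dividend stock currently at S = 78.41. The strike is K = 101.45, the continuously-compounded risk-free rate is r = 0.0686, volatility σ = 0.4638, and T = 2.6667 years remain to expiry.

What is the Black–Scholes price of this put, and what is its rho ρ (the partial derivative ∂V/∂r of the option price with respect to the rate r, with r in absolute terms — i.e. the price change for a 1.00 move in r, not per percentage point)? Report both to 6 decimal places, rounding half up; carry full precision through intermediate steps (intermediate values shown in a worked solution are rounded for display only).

σ√T = 0.4638·√2.6667 = 0.757387
d₁ = (ln(S/K) + (r+σ²/2)T) / (σ√T) = (ln(78.41/101.45) + (0.0686+0.4638²/2)·2.6667) / 0.757387 = (-0.257615 + 0.469753) / 0.757387 = 0.280093
d₂ = d₁ − σ√T = 0.280093 − 0.757387 = -0.477294
e^{−rT} = e^{−0.0686·2.6667} = 0.832822
N(−d₁) = 0.389703,  N(−d₂) = 0.683424
Put price V = K·e^{−rT}·N(−d₂) − S·N(−d₁) = 57.742312 − 30.556629 = 27.185683
ρ = −K·T·e^{−rT}·N(−d₂) = -153.981423

price = 27.185683
ρ = -153.981423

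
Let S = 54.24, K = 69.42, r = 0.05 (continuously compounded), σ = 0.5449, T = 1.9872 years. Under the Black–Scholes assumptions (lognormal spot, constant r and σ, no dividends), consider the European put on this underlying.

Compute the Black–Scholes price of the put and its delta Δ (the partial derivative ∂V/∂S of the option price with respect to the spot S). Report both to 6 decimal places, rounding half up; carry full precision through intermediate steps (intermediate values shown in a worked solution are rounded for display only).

price = 22.121959
Δ = -0.423801

σ√T = 0.5449·√1.9872 = 0.768135
d₁ = (ln(S/K) + (r+σ²/2)T) / (σ√T) = (ln(54.24/69.42) + (0.05+0.5449²/2)·1.9872) / 0.768135 = (-0.246756 + 0.394376) / 0.768135 = 0.192179
d₂ = d₁ − σ√T = 0.192179 − 0.768135 = -0.575956
e^{−rT} = e^{−0.05·1.9872} = 0.905417
N(−d₁) = 0.423801,  N(−d₂) = 0.717678
Put price V = K·e^{−rT}·N(−d₂) − S·N(−d₁) = 45.108927 − 22.986967 = 22.121959
Δ = −N(−d₁) = -0.423801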